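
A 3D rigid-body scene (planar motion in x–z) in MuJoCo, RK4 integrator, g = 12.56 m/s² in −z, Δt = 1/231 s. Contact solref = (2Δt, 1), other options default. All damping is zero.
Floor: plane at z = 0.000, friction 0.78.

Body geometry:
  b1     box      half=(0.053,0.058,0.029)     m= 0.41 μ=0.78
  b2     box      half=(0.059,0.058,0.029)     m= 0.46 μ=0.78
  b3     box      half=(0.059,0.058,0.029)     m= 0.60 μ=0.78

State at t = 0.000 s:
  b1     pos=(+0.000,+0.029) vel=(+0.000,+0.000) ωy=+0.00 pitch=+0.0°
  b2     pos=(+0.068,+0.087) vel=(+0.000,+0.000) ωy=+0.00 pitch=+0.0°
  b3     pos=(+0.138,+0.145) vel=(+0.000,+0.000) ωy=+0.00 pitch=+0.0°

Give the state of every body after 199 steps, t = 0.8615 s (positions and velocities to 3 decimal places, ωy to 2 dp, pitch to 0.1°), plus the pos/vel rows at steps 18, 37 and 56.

State at t = 0.8615 s:
  b1     pos=(-0.001,+0.029) vel=(-0.001,+0.000) ωy=+0.00 pitch=+0.0°
  b2     pos=(+0.085,+0.064) vel=(+0.000,+0.000) ωy=-0.01 pitch=+51.1°
  b3     pos=(+0.178,+0.060) vel=(+0.000,+0.000) ωy=-0.01 pitch=+39.1°

Key-timestep trajectory:
   step    t(s)  b1.x    b1.z    b1.vx   b1.vz   b2.x    b2.z    b2.vx   b2.vz   b3.x    b3.z    b3.vx   b3.vz 
     18  0.0779   +0.000  +0.029  -0.001  +0.000   +0.074  +0.083  +0.146  -0.121   +0.152  +0.124  +0.350  -0.582
     37  0.1602   +0.000  +0.029  +0.000  +0.000   +0.089  +0.063  +0.217  +0.124   +0.180  +0.058  -0.074  +0.132
     56  0.2424   +0.000  +0.029  +0.000  +0.000   +0.088  +0.065  -0.093  -0.016   +0.179  +0.060  -0.037  -0.015


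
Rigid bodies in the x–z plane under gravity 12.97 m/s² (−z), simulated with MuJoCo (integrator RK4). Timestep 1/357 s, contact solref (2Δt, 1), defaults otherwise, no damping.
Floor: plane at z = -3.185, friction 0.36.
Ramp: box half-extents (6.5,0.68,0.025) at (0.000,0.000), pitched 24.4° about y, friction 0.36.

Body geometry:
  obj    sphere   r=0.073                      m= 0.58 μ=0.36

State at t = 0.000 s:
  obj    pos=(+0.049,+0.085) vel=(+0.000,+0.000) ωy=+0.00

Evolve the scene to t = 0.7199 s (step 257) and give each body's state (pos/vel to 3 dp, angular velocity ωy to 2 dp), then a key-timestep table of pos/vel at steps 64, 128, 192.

State at t = 0.7199 s:
  obj    pos=(+0.952,-0.324) vel=(+2.509,-1.138) ωy=+37.74

Key-timestep trajectory:
   step    t(s)  obj.x    obj.z    obj.vx   obj.vz 
     64  0.1793   +0.105  +0.060  +0.625  -0.283
    128  0.3585   +0.273  -0.016  +1.250  -0.567
    192  0.5378   +0.553  -0.143  +1.875  -0.850


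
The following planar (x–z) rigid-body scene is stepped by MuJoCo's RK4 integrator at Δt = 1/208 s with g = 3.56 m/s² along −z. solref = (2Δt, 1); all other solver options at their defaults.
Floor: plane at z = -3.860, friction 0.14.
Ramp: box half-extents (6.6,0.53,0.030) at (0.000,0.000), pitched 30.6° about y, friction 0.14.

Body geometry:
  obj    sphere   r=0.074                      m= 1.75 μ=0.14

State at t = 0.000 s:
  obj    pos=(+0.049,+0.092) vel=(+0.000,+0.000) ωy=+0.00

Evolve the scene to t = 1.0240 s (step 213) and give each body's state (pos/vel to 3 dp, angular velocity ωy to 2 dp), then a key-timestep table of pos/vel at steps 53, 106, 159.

State at t = 1.0240 s:
  obj    pos=(+0.673,-0.277) vel=(+1.221,-0.717) ωy=+14.86

Key-timestep trajectory:
   step    t(s)  obj.x    obj.z    obj.vx   obj.vz 
     53  0.2548   +0.088  +0.069  +0.306  -0.172
    106  0.5096   +0.204  +0.000  +0.603  -0.367
    159  0.7644   +0.397  -0.114  +0.908  -0.544


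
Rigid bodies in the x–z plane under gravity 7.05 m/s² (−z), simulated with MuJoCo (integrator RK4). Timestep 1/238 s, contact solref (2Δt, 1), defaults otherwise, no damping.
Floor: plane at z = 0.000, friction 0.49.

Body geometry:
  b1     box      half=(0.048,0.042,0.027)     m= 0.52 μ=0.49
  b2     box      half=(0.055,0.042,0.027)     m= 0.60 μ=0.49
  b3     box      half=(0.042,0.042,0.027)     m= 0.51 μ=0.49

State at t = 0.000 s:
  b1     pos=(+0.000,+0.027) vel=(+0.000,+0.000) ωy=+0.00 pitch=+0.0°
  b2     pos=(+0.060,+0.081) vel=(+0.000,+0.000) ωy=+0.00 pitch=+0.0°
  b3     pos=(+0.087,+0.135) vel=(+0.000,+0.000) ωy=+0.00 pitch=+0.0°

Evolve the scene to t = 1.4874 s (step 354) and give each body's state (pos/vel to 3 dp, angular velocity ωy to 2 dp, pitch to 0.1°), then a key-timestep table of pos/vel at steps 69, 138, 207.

State at t = 1.4874 s:
  b1     pos=(+0.000,+0.027) vel=(+0.000,+0.000) ωy=+0.00 pitch=+0.0°
  b2     pos=(+0.104,+0.055) vel=(+0.000,+0.000) ωy=+0.00 pitch=+90.0°
  b3     pos=(+0.253,+0.027) vel=(+0.000,+0.000) ωy=+0.00 pitch=+180.0°

Key-timestep trajectory:
   step    t(s)  b1.x    b1.z    b1.vx   b1.vz   b2.x    b2.z    b2.vx   b2.vz   b3.x    b3.z    b3.vx   b3.vz 
     69  0.2899   +0.000  +0.027  +0.000  +0.000   +0.091  +0.060  +0.189  -0.162   +0.184  +0.044  +0.414  +0.248
    138  0.5798   +0.000  +0.027  +0.000  +0.000   +0.119  +0.060  -0.056  -0.011   +0.253  +0.027  +0.000  +0.000
    207  0.8697   +0.000  +0.027  +0.000  +0.000   +0.103  +0.055  +0.144  -0.066   +0.253  +0.027  +0.000  +0.000


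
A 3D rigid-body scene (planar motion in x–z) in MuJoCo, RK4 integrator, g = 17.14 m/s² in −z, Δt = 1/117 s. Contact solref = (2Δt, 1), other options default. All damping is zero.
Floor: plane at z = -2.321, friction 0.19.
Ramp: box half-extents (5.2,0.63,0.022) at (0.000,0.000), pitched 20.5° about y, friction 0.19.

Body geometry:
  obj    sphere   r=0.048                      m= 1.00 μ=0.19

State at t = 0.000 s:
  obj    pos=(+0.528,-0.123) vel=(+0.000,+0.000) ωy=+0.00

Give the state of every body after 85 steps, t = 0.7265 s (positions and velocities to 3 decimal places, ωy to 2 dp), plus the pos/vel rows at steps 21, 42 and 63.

State at t = 0.7265 s:
  obj    pos=(+1.588,-0.519) vel=(+2.918,-1.091) ωy=+64.86

Key-timestep trajectory:
   step    t(s)  obj.x    obj.z    obj.vx   obj.vz 
     21  0.1795   +0.593  -0.147  +0.721  -0.270
     42  0.3590   +0.787  -0.220  +1.442  -0.539
     63  0.5385   +1.110  -0.340  +2.163  -0.809


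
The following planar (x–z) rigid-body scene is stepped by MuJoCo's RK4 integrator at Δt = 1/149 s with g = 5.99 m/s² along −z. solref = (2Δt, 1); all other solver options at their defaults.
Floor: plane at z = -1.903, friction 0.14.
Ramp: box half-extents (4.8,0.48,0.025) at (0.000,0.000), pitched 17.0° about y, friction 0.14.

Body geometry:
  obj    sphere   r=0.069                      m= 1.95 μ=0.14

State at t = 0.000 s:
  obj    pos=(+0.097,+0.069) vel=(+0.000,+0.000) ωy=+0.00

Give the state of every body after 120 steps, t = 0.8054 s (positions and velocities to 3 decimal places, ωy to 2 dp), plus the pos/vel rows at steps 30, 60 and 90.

State at t = 0.8054 s:
  obj    pos=(+0.485,-0.050) vel=(+0.964,-0.295) ωy=+14.60

Key-timestep trajectory:
   step    t(s)  obj.x    obj.z    obj.vx   obj.vz 
     30  0.2013   +0.121  +0.061  +0.241  -0.074
     60  0.4027   +0.194  +0.039  +0.482  -0.147
     90  0.6040   +0.315  +0.002  +0.723  -0.221


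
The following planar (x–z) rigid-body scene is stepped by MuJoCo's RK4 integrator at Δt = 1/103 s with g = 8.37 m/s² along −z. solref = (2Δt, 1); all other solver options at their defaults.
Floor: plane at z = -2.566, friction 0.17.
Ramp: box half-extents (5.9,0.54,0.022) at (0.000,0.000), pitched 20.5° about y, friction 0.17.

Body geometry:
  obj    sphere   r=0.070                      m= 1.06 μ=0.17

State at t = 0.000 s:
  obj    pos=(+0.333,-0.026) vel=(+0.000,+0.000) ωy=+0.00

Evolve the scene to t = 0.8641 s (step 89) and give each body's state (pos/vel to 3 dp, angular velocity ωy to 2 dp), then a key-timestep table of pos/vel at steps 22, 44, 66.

State at t = 0.8641 s:
  obj    pos=(+1.065,-0.300) vel=(+1.695,-0.634) ωy=+25.83

Key-timestep trajectory:
   step    t(s)  obj.x    obj.z    obj.vx   obj.vz 
     22  0.2136   +0.378  -0.043  +0.419  -0.157
     44  0.4272   +0.512  -0.093  +0.838  -0.313
     66  0.6408   +0.736  -0.177  +1.257  -0.470


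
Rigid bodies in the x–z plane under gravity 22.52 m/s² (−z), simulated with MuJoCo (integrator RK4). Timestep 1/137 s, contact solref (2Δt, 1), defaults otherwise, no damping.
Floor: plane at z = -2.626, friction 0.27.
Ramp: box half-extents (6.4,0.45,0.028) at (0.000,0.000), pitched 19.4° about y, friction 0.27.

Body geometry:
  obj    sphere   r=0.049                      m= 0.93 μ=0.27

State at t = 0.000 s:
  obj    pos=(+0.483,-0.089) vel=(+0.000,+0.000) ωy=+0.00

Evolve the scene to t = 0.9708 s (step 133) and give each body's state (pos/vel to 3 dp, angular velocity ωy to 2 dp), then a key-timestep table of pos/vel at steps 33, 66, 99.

State at t = 0.9708 s:
  obj    pos=(+2.858,-0.925) vel=(+4.892,-1.723) ωy=+105.84

Key-timestep trajectory:
   step    t(s)  obj.x    obj.z    obj.vx   obj.vz 
     33  0.2409   +0.629  -0.140  +1.214  -0.428
     66  0.4818   +1.068  -0.294  +2.428  -0.855
     99  0.7226   +1.799  -0.552  +3.642  -1.282


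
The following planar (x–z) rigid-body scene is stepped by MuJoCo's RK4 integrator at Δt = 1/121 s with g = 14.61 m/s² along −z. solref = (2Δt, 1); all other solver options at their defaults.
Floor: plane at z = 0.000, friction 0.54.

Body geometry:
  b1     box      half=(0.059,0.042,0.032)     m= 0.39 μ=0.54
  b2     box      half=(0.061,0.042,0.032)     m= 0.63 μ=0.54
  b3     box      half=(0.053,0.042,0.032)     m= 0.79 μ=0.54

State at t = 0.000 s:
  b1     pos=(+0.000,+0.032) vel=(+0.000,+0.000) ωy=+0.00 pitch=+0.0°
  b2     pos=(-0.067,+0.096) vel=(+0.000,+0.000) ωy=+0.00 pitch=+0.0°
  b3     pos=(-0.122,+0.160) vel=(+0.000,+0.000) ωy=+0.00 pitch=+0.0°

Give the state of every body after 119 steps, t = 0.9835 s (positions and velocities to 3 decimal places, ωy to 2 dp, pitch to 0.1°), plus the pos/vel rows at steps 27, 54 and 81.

State at t = 0.9835 s:
  b1     pos=(+0.000,+0.032) vel=(+0.000,+0.000) ωy=+0.00 pitch=+0.0°
  b2     pos=(-0.125,+0.061) vel=(+0.000,+0.000) ωy=+0.00 pitch=-90.0°
  b3     pos=(-0.224,+0.053) vel=(+0.000,+0.000) ωy=+0.00 pitch=-90.0°

Key-timestep trajectory:
   step    t(s)  b1.x    b1.z    b1.vx   b1.vz   b2.x    b2.z    b2.vx   b2.vz   b3.x    b3.z    b3.vx   b3.vz 
     27  0.2231   +0.000  +0.032  +0.000  +0.000   -0.117  +0.064  -0.486  -0.131   -0.210  +0.057  -0.443  +0.001
     54  0.4463   +0.000  +0.032  +0.000  +0.000   -0.143  +0.067  +0.224  -0.049   -0.223  +0.053  -0.007  +0.004
     81  0.6694   +0.000  +0.032  +0.000  +0.000   -0.126  +0.061  -0.188  -0.008   -0.224  +0.053  +0.000  +0.000


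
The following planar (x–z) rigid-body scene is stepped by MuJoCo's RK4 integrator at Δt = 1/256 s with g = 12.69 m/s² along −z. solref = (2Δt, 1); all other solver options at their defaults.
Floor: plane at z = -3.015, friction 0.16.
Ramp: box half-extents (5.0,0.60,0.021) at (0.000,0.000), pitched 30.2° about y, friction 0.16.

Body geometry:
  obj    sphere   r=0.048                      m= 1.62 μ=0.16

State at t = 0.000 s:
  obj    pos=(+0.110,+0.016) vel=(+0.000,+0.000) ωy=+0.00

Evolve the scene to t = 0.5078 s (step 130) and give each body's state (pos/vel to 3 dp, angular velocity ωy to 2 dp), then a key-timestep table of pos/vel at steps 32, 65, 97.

State at t = 0.5078 s:
  obj    pos=(+0.626,-0.284) vel=(+2.036,-1.173) ωy=+46.45

Key-timestep trajectory:
   step    t(s)  obj.x    obj.z    obj.vx   obj.vz 
     32  0.1250   +0.141  -0.002  +0.500  -0.292
     65  0.2539   +0.239  -0.059  +1.012  -0.603
     97  0.3789   +0.397  -0.151  +1.518  -0.879


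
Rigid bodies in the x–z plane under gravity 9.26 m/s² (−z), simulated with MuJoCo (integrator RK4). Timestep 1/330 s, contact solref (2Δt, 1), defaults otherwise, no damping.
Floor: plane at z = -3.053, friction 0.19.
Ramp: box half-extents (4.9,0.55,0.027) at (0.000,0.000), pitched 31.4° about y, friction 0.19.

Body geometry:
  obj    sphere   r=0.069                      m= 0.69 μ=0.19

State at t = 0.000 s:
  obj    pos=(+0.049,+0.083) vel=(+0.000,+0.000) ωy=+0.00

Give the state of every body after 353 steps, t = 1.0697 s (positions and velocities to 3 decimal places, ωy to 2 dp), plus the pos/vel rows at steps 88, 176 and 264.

State at t = 1.0697 s:
  obj    pos=(+1.732,-0.945) vel=(+3.147,-1.921) ωy=+53.42

Key-timestep trajectory:
   step    t(s)  obj.x    obj.z    obj.vx   obj.vz 
     88  0.2667   +0.154  +0.019  +0.785  -0.479
    176  0.5333   +0.467  -0.173  +1.569  -0.958
    264  0.8000   +0.990  -0.492  +2.353  -1.436


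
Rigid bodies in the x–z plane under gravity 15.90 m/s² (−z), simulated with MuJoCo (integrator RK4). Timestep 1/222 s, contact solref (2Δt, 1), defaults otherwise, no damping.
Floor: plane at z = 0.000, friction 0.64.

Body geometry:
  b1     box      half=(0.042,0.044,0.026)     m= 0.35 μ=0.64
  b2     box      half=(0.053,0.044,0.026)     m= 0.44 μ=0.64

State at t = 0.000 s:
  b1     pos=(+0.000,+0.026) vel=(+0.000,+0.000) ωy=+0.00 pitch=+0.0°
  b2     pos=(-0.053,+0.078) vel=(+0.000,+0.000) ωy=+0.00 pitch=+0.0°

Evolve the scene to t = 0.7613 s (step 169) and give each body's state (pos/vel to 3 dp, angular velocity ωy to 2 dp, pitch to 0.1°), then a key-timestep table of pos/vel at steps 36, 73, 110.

State at t = 0.7613 s:
  b1     pos=(+0.000,+0.026) vel=(+0.000,+0.000) ωy=+0.00 pitch=+0.0°
  b2     pos=(-0.107,+0.053) vel=(+0.000,+0.000) ωy=+0.00 pitch=-90.0°

Key-timestep trajectory:
   step    t(s)  b1.x    b1.z    b1.vx   b1.vz   b2.x    b2.z    b2.vx   b2.vz 
     36  0.1622   +0.000  +0.026  +0.000  +0.000   -0.080  +0.059  -0.260  +0.038
     73  0.3288   +0.000  +0.026  +0.000  +0.000   -0.118  +0.057  -0.005  +0.001
    110  0.4955   +0.000  +0.026  +0.000  +0.000   -0.105  +0.054  -0.146  -0.063


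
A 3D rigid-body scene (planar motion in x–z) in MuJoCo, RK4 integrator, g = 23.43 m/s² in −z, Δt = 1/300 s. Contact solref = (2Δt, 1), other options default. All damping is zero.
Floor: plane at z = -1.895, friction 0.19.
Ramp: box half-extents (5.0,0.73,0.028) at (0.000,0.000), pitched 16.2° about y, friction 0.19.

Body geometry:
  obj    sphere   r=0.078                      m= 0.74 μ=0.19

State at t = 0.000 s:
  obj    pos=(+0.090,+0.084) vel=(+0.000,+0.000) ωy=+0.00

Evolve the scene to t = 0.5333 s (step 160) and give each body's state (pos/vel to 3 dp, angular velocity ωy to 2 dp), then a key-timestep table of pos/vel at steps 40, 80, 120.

State at t = 0.5333 s:
  obj    pos=(+0.728,-0.101) vel=(+2.391,-0.695) ωy=+31.92

Key-timestep trajectory:
   step    t(s)  obj.x    obj.z    obj.vx   obj.vz 
     40  0.1333   +0.130  +0.073  +0.598  -0.174
     80  0.2667   +0.250  +0.038  +1.196  -0.347
    120  0.4000   +0.449  -0.020  +1.794  -0.521


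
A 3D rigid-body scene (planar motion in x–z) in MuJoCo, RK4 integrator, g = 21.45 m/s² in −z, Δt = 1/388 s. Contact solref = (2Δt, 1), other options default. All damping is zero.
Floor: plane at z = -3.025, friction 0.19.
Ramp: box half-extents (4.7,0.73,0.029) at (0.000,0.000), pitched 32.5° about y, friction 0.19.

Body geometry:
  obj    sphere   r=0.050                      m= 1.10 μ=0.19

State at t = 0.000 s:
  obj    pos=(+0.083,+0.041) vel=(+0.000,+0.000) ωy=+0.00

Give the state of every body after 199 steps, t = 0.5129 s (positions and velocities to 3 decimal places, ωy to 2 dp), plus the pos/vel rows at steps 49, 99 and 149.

State at t = 0.5129 s:
  obj    pos=(+0.996,-0.541) vel=(+3.561,-2.269) ωy=+84.42

Key-timestep trajectory:
   step    t(s)  obj.x    obj.z    obj.vx   obj.vz 
     49  0.1263   +0.138  +0.006  +0.877  -0.559
     99  0.2552   +0.309  -0.103  +1.772  -1.129
    149  0.3840   +0.595  -0.285  +2.667  -1.699


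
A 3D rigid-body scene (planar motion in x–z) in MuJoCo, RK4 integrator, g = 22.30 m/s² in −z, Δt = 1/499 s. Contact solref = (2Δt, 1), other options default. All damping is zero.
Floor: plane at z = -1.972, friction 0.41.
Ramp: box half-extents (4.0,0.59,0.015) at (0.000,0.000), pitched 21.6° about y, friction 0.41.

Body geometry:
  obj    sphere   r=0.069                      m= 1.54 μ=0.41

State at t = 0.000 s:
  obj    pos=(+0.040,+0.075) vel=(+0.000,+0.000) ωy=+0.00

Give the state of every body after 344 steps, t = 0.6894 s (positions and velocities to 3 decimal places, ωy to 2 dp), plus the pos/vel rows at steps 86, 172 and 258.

State at t = 0.6894 s:
  obj    pos=(+1.335,-0.438) vel=(+3.759,-1.488) ωy=+58.58

Key-timestep trajectory:
   step    t(s)  obj.x    obj.z    obj.vx   obj.vz 
     86  0.1723   +0.121  +0.042  +0.940  -0.372
    172  0.3447   +0.364  -0.054  +1.879  -0.744
    258  0.5170   +0.769  -0.214  +2.819  -1.116


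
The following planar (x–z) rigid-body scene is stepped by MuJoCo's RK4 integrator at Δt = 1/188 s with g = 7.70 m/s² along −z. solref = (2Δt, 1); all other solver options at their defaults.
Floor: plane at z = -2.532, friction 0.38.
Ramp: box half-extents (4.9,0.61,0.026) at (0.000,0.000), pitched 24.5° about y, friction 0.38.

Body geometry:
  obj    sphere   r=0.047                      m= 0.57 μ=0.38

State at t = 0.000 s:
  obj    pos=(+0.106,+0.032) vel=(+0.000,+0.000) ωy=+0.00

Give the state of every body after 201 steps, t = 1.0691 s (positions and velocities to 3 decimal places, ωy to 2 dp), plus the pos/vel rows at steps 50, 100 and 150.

State at t = 1.0691 s:
  obj    pos=(+1.292,-0.509) vel=(+2.219,-1.011) ωy=+51.88

Key-timestep trajectory:
   step    t(s)  obj.x    obj.z    obj.vx   obj.vz 
     50  0.2660   +0.179  -0.002  +0.552  -0.252
    100  0.5319   +0.400  -0.102  +1.104  -0.503
    150  0.7979   +0.767  -0.269  +1.656  -0.755


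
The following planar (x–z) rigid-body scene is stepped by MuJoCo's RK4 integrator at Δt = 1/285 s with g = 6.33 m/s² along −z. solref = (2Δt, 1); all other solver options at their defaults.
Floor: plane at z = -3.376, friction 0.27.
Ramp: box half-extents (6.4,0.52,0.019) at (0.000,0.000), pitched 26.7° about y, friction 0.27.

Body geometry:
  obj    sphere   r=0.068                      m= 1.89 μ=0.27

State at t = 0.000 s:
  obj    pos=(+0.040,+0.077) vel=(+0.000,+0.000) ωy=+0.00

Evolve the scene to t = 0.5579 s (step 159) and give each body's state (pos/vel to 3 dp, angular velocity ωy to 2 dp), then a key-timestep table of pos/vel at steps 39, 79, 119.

State at t = 0.5579 s:
  obj    pos=(+0.323,-0.065) vel=(+1.013,-0.509) ωy=+16.66

Key-timestep trajectory:
   step    t(s)  obj.x    obj.z    obj.vx   obj.vz 
     39  0.1368   +0.057  +0.069  +0.248  -0.125
     79  0.2772   +0.110  +0.042  +0.503  -0.253
    119  0.4175   +0.198  -0.002  +0.758  -0.381


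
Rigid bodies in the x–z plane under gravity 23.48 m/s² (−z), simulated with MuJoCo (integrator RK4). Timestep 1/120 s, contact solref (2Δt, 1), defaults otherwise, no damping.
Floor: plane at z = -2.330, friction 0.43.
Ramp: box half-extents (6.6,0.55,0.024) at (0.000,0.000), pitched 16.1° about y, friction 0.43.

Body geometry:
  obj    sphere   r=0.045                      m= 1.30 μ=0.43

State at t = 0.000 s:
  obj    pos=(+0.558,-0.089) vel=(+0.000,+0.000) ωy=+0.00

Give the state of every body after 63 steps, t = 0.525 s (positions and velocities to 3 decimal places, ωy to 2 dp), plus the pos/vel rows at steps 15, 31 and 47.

State at t = 0.525 s:
  obj    pos=(+1.174,-0.267) vel=(+2.345,-0.677) ωy=+54.24

Key-timestep trajectory:
   step    t(s)  obj.x    obj.z    obj.vx   obj.vz 
     15  0.1250   +0.593  -0.099  +0.559  -0.161
     31  0.2583   +0.707  -0.132  +1.154  -0.333
     47  0.3917   +0.901  -0.188  +1.750  -0.505


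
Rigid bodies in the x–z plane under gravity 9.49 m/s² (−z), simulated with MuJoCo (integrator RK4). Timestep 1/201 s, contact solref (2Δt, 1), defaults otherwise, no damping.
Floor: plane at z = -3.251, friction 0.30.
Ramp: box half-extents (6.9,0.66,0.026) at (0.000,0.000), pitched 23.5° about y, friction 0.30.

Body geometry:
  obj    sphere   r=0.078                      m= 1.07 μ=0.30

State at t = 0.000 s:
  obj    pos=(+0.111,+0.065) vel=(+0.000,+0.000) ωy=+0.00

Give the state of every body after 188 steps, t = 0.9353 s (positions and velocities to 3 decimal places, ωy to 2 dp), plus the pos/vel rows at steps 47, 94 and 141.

State at t = 0.9353 s:
  obj    pos=(+1.195,-0.406) vel=(+2.319,-1.008) ωy=+32.41

Key-timestep trajectory:
   step    t(s)  obj.x    obj.z    obj.vx   obj.vz 
     47  0.2338   +0.179  +0.036  +0.580  -0.252
     94  0.4677   +0.382  -0.053  +1.159  -0.504
    141  0.7015   +0.721  -0.200  +1.739  -0.756


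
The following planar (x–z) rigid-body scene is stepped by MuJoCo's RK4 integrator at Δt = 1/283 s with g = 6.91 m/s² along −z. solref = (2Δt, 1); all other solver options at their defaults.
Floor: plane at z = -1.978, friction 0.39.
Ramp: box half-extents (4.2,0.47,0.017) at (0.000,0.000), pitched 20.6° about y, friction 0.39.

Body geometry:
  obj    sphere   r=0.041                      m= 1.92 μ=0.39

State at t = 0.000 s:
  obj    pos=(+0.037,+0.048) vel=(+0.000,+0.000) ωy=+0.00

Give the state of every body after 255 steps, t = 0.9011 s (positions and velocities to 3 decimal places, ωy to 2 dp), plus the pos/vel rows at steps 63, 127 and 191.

State at t = 0.9011 s:
  obj    pos=(+0.697,-0.200) vel=(+1.465,-0.551) ωy=+38.16

Key-timestep trajectory:
   step    t(s)  obj.x    obj.z    obj.vx   obj.vz 
     63  0.2226   +0.077  +0.033  +0.362  -0.136
    127  0.4488   +0.201  -0.013  +0.730  -0.274
    191  0.6749   +0.407  -0.091  +1.097  -0.412


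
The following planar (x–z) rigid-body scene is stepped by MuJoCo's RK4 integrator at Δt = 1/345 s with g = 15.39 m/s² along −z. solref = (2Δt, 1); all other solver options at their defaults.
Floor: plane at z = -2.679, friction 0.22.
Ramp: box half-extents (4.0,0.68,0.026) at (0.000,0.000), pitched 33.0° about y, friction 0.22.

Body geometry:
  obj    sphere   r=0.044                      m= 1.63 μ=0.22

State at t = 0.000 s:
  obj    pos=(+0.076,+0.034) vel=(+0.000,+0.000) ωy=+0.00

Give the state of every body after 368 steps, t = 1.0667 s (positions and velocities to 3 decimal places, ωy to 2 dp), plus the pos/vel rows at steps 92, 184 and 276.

State at t = 1.0667 s:
  obj    pos=(+2.933,-1.821) vel=(+5.356,-3.478) ωy=+145.12

Key-timestep trajectory:
   step    t(s)  obj.x    obj.z    obj.vx   obj.vz 
     92  0.2667   +0.255  -0.082  +1.339  -0.870
    184  0.5333   +0.790  -0.430  +2.678  -1.739
    276  0.8000   +1.683  -1.010  +4.017  -2.609


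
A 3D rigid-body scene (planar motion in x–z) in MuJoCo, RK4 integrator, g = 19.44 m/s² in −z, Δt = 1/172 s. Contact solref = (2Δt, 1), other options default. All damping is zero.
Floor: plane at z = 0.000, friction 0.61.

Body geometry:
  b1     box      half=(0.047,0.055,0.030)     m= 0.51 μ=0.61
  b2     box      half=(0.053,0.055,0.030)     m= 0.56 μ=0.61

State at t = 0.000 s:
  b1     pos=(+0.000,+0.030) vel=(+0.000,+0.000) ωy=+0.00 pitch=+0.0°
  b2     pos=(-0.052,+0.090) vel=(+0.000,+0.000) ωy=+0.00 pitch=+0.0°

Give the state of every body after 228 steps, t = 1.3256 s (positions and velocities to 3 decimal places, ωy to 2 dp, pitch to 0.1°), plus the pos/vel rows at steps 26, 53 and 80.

State at t = 1.3256 s:
  b1     pos=(+0.000,+0.030) vel=(+0.000,+0.000) ωy=+0.00 pitch=+0.0°
  b2     pos=(-0.187,+0.030) vel=(+0.000,+0.000) ωy=+0.00 pitch=+180.0°

Key-timestep trajectory:
   step    t(s)  b1.x    b1.z    b1.vx   b1.vz   b2.x    b2.z    b2.vx   b2.vz 
     26  0.1512   +0.000  +0.030  +0.000  +0.000   -0.073  +0.076  -0.302  -0.417
     53  0.3081   +0.000  +0.030  +0.000  +0.000   -0.126  +0.061  -0.153  +0.016
     80  0.4651   +0.000  +0.030  +0.000  +0.000   -0.159  +0.054  -0.411  -0.236


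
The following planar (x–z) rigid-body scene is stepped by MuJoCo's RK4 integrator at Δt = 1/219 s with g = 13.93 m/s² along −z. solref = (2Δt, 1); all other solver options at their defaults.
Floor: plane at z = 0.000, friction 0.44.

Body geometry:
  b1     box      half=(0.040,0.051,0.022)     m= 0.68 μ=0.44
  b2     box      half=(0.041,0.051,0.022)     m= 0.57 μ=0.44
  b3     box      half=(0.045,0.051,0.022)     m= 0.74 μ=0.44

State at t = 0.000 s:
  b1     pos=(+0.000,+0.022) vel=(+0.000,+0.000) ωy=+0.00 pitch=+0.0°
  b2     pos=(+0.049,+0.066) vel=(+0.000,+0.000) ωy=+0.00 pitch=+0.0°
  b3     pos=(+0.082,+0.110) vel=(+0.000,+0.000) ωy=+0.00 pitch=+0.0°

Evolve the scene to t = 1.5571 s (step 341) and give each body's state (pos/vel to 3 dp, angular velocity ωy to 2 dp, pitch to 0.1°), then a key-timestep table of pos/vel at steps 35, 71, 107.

State at t = 1.5571 s:
  b1     pos=(+0.000,+0.022) vel=(+0.000,+0.000) ωy=+0.00 pitch=+0.0°
  b2     pos=(+0.089,+0.041) vel=(+0.000,+0.000) ωy=+0.00 pitch=+90.0°
  b3     pos=(+0.217,+0.022) vel=(+0.000,+0.000) ωy=+0.00 pitch=+180.0°

Key-timestep trajectory:
   step    t(s)  b1.x    b1.z    b1.vx   b1.vz   b2.x    b2.z    b2.vx   b2.vz   b3.x    b3.z    b3.vx   b3.vz 
     35  0.1598   +0.000  +0.022  +0.000  +0.000   +0.072  +0.046  +0.284  +0.026   +0.128  +0.049  +0.342  +0.093
     71  0.3242   +0.000  +0.022  +0.000  +0.000   +0.100  +0.045  -0.047  -0.012   +0.167  +0.050  +0.093  -0.024
    107  0.4886   +0.000  +0.022  +0.000  +0.000   +0.089  +0.041  +0.159  -0.062   +0.188  +0.047  +0.254  -0.120


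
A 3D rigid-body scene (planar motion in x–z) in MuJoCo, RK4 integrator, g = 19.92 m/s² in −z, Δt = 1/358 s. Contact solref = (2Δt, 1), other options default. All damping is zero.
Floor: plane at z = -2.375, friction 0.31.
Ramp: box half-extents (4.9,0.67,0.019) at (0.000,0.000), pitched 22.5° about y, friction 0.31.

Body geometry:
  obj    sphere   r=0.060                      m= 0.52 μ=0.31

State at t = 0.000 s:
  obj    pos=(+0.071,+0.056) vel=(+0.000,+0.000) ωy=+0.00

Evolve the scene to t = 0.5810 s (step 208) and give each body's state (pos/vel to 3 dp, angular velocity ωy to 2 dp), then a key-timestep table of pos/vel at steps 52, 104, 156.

State at t = 0.5810 s:
  obj    pos=(+0.920,-0.296) vel=(+2.923,-1.211) ωy=+52.72

Key-timestep trajectory:
   step    t(s)  obj.x    obj.z    obj.vx   obj.vz 
     52  0.1453   +0.124  +0.034  +0.731  -0.303
    104  0.2905   +0.283  -0.032  +1.462  -0.605
    156  0.4358   +0.549  -0.142  +2.192  -0.908


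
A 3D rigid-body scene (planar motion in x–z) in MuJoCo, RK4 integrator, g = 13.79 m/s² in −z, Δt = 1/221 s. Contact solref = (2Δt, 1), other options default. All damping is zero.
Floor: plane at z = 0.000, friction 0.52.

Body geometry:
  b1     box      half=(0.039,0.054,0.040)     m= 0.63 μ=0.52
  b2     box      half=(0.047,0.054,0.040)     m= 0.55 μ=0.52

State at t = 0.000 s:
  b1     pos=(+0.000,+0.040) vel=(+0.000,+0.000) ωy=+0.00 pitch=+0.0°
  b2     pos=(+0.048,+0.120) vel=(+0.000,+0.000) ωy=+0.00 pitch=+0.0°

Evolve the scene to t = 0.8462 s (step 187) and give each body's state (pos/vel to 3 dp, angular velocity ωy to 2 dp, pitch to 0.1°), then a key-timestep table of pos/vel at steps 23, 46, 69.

State at t = 0.8462 s:
  b1     pos=(+0.000,+0.040) vel=(+0.000,+0.000) ωy=+0.00 pitch=+0.0°
  b2     pos=(+0.096,+0.047) vel=(+0.000,+0.000) ωy=+0.00 pitch=+90.0°

Key-timestep trajectory:
   step    t(s)  b1.x    b1.z    b1.vx   b1.vz   b2.x    b2.z    b2.vx   b2.vz 
     23  0.1041   +0.000  +0.040  +0.000  +0.000   +0.058  +0.116  +0.217  -0.116
     46  0.2081   +0.000  +0.040  +0.000  +0.000   +0.089  +0.064  +0.323  -1.118
     69  0.3122   +0.000  +0.040  +0.000  +0.000   +0.099  +0.050  -0.164  -0.121


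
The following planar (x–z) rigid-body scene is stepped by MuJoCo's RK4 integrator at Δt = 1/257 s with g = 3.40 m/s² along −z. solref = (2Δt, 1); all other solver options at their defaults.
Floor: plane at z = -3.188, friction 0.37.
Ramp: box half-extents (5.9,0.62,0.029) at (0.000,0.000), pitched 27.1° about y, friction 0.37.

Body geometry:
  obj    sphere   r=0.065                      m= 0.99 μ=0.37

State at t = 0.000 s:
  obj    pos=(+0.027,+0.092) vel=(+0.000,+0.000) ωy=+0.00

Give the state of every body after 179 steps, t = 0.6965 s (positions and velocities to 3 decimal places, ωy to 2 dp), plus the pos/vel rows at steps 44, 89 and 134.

State at t = 0.6965 s:
  obj    pos=(+0.266,-0.030) vel=(+0.686,-0.351) ωy=+11.85

Key-timestep trajectory:
   step    t(s)  obj.x    obj.z    obj.vx   obj.vz 
     44  0.1712   +0.041  +0.084  +0.169  -0.086
     89  0.3463   +0.086  +0.062  +0.341  -0.175
    134  0.5214   +0.161  +0.023  +0.514  -0.263


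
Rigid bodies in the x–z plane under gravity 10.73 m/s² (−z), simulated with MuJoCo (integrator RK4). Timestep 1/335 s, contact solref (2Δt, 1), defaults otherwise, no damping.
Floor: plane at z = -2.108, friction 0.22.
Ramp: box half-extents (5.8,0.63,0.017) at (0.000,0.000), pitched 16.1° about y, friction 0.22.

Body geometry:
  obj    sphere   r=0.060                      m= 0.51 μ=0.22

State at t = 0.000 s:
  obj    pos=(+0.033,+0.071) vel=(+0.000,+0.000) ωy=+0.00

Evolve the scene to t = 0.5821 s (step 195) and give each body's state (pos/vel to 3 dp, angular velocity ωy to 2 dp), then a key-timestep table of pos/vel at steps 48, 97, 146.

State at t = 0.5821 s:
  obj    pos=(+0.379,-0.029) vel=(+1.189,-0.343) ωy=+20.62

Key-timestep trajectory:
   step    t(s)  obj.x    obj.z    obj.vx   obj.vz 
     48  0.1433   +0.054  +0.065  +0.293  -0.084
     97  0.2896   +0.119  +0.046  +0.591  -0.171
    146  0.4358   +0.227  +0.015  +0.890  -0.257


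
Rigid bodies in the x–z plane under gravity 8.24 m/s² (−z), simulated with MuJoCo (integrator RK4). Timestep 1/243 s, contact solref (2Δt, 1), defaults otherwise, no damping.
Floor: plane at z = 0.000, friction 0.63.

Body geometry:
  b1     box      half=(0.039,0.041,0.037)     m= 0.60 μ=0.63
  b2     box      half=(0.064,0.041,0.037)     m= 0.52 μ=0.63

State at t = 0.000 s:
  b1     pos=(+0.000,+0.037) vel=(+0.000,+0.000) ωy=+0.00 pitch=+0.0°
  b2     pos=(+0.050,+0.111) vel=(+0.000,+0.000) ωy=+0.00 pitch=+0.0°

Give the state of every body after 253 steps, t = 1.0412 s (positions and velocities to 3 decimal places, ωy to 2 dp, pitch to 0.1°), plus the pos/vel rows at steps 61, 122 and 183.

State at t = 1.0412 s:
  b1     pos=(+0.000,+0.037) vel=(+0.000,+0.000) ωy=+0.00 pitch=+0.0°
  b2     pos=(+0.112,+0.064) vel=(+0.000,+0.000) ωy=+0.00 pitch=+90.0°

Key-timestep trajectory:
   step    t(s)  b1.x    b1.z    b1.vx   b1.vz   b2.x    b2.z    b2.vx   b2.vz 
     61  0.2510   +0.000  +0.037  +0.000  +0.000   +0.084  +0.072  +0.356  -0.067
    122  0.5021   +0.000  +0.037  +0.000  +0.000   +0.132  +0.072  -0.022  -0.005
    183  0.7531   +0.000  +0.037  +0.000  +0.000   +0.106  +0.067  +0.066  -0.031


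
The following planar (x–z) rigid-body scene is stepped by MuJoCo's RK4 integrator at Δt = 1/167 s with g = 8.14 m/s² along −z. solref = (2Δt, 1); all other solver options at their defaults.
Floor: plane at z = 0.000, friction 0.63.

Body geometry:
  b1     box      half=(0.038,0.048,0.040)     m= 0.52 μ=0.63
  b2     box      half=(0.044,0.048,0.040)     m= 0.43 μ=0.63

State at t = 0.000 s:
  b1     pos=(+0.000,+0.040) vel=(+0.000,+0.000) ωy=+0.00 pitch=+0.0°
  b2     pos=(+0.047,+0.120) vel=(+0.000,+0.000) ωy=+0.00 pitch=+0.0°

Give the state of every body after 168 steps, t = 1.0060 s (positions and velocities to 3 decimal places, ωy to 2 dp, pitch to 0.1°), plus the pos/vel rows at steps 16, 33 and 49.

State at t = 1.0060 s:
  b1     pos=(+0.000,+0.040) vel=(+0.000,+0.000) ωy=+0.00 pitch=+0.0°
  b2     pos=(+0.093,+0.044) vel=(+0.000,+0.000) ωy=+0.00 pitch=+90.0°

Key-timestep trajectory:
   step    t(s)  b1.x    b1.z    b1.vx   b1.vz   b2.x    b2.z    b2.vx   b2.vz 
     16  0.0958   +0.000  +0.040  +0.000  +0.000   +0.052  +0.118  +0.112  -0.040
     33  0.1976   +0.000  +0.040  +0.000  +0.000   +0.071  +0.104  +0.244  -0.316
     49  0.2934   +0.000  +0.040  +0.000  +0.000   +0.094  +0.041  +0.092  -0.378


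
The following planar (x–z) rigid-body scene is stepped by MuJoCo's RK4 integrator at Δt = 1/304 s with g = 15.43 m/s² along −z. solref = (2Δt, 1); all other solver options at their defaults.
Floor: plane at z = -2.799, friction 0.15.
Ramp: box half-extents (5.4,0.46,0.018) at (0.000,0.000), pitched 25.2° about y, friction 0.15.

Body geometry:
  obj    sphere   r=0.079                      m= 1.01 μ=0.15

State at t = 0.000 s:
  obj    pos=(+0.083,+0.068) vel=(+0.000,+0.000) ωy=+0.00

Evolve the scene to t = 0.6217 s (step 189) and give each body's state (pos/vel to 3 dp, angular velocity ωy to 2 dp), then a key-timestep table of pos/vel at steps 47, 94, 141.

State at t = 0.6217 s:
  obj    pos=(+0.904,-0.318) vel=(+2.640,-1.242) ωy=+36.92

Key-timestep trajectory:
   step    t(s)  obj.x    obj.z    obj.vx   obj.vz 
     47  0.1546   +0.134  +0.044  +0.657  -0.309
     94  0.3092   +0.286  -0.027  +1.313  -0.618
    141  0.4638   +0.540  -0.147  +1.970  -0.927


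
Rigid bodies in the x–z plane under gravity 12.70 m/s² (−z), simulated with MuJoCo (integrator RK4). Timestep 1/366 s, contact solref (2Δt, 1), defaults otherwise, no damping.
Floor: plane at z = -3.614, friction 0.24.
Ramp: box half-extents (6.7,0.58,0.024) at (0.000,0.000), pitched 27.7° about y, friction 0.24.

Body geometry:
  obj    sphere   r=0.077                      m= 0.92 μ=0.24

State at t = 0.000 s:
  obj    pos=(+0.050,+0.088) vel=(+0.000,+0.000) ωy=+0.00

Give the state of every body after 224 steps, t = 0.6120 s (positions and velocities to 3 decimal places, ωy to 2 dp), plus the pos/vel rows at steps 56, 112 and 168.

State at t = 0.6120 s:
  obj    pos=(+0.749,-0.279) vel=(+2.285,-1.200) ωy=+33.51

Key-timestep trajectory:
   step    t(s)  obj.x    obj.z    obj.vx   obj.vz 
     56  0.1530   +0.094  +0.065  +0.571  -0.300
    112  0.3060   +0.225  -0.004  +1.143  -0.600
    168  0.4590   +0.443  -0.119  +1.714  -0.900


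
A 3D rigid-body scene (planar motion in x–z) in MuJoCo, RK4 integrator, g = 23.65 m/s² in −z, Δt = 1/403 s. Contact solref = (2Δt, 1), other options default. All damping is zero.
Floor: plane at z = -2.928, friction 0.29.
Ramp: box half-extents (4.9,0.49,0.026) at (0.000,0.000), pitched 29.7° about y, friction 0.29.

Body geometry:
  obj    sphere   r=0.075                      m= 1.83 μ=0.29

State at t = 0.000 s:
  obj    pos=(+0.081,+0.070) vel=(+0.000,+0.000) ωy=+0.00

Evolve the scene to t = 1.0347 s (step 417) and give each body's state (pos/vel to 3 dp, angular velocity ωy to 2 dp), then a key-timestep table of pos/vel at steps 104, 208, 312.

State at t = 1.0347 s:
  obj    pos=(+3.973,-2.150) vel=(+7.523,-4.291) ωy=+115.46

Key-timestep trajectory:
   step    t(s)  obj.x    obj.z    obj.vx   obj.vz 
    104  0.2581   +0.323  -0.068  +1.876  -1.070
    208  0.5161   +1.050  -0.482  +3.753  -2.140
    312  0.7742   +2.260  -1.173  +5.629  -3.211


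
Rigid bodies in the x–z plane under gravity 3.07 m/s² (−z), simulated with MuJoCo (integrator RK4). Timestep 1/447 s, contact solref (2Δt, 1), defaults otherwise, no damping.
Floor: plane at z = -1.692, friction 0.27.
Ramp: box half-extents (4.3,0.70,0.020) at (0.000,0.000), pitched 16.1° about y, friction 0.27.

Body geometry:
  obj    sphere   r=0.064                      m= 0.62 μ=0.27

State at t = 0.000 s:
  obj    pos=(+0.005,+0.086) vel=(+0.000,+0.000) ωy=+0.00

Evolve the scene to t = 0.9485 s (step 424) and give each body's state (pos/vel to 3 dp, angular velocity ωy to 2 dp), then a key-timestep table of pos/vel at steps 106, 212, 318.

State at t = 0.9485 s:
  obj    pos=(+0.268,+0.010) vel=(+0.554,-0.160) ωy=+9.01

Key-timestep trajectory:
   step    t(s)  obj.x    obj.z    obj.vx   obj.vz 
    106  0.2371   +0.021  +0.081  +0.139  -0.040
    212  0.4743   +0.071  +0.067  +0.277  -0.080
    318  0.7114   +0.153  +0.043  +0.416  -0.120


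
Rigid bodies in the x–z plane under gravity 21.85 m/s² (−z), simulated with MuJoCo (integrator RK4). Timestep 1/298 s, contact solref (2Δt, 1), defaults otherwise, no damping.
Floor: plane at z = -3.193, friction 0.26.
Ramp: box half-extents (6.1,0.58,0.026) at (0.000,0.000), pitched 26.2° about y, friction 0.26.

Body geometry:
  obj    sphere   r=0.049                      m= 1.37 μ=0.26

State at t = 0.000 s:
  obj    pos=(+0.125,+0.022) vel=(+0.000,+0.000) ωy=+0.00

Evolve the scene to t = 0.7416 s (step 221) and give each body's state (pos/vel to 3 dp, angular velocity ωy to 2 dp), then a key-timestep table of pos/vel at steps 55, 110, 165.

State at t = 0.7416 s:
  obj    pos=(+1.825,-0.815) vel=(+4.585,-2.256) ωy=+104.27

Key-timestep trajectory:
   step    t(s)  obj.x    obj.z    obj.vx   obj.vz 
     55  0.1846   +0.230  -0.030  +1.141  -0.562
    110  0.3691   +0.546  -0.185  +2.282  -1.123
    165  0.5537   +1.073  -0.444  +3.424  -1.685


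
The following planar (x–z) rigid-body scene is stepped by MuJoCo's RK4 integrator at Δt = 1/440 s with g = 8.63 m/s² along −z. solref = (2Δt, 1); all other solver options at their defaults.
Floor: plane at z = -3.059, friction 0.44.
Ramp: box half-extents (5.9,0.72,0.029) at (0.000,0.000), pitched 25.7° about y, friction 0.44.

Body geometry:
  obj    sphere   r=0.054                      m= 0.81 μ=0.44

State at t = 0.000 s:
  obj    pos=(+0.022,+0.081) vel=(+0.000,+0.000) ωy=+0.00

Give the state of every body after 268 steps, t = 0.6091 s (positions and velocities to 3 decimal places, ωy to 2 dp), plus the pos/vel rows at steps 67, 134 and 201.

State at t = 0.6091 s:
  obj    pos=(+0.469,-0.134) vel=(+1.467,-0.706) ωy=+30.15

Key-timestep trajectory:
   step    t(s)  obj.x    obj.z    obj.vx   obj.vz 
     67  0.1523   +0.050  +0.068  +0.367  -0.177
    134  0.3045   +0.134  +0.028  +0.734  -0.353
    201  0.4568   +0.274  -0.040  +1.100  -0.530


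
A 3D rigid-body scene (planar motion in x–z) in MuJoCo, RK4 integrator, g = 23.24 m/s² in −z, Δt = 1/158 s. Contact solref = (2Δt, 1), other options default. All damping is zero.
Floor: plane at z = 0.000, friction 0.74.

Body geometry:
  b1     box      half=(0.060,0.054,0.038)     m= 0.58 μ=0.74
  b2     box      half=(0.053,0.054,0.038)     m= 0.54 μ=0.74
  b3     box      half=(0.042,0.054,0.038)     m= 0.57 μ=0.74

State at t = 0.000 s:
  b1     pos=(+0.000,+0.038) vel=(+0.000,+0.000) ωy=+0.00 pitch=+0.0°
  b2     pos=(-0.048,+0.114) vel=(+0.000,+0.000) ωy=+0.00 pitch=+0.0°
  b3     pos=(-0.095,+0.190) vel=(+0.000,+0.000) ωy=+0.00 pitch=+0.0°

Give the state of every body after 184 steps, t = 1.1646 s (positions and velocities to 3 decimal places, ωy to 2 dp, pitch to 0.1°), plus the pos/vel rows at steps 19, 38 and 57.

State at t = 1.1646 s:
  b1     pos=(+0.000,+0.038) vel=(+0.000,+0.000) ωy=+0.00 pitch=+0.0°
  b2     pos=(-0.104,+0.053) vel=(+0.000,+0.000) ωy=+0.00 pitch=-90.0°
  b3     pos=(-0.217,+0.042) vel=(+0.000,+0.000) ωy=+0.00 pitch=-90.0°

Key-timestep trajectory:
   step    t(s)  b1.x    b1.z    b1.vx   b1.vz   b2.x    b2.z    b2.vx   b2.vz   b3.x    b3.z    b3.vx   b3.vz 
     19  0.1203   +0.000  +0.038  +0.003  +0.000   -0.058  +0.116  -0.220  +0.013   -0.124  +0.176  -0.560  -0.350
     38  0.2405   +0.000  +0.038  +0.000  +0.000   -0.107  +0.064  -0.481  -1.464   -0.219  +0.036  -0.710  -0.077
     57  0.3608   +0.000  +0.038  +0.000  +0.000   -0.104  +0.053  +0.001  +0.001   -0.221  +0.045  +0.377  -0.284


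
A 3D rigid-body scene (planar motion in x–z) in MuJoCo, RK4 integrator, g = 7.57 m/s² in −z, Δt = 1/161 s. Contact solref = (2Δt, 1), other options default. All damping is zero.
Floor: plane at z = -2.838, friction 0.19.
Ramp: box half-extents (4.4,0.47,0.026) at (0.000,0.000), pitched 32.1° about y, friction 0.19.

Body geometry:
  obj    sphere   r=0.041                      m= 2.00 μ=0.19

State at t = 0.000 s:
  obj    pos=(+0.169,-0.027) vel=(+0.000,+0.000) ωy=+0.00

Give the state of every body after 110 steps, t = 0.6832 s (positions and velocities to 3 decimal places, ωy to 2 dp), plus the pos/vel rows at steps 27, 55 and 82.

State at t = 0.6832 s:
  obj    pos=(+0.737,-0.383) vel=(+1.663,-1.043) ωy=+47.86

Key-timestep trajectory:
   step    t(s)  obj.x    obj.z    obj.vx   obj.vz 
     27  0.1677   +0.203  -0.048  +0.409  -0.256
     55  0.3416   +0.311  -0.116  +0.832  -0.522
     82  0.5093   +0.485  -0.225  +1.240  -0.778
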